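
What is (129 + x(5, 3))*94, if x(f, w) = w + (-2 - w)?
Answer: 11938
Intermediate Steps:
x(f, w) = -2
(129 + x(5, 3))*94 = (129 - 2)*94 = 127*94 = 11938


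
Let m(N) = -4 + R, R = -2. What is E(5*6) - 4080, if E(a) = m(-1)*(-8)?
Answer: -4032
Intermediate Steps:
m(N) = -6 (m(N) = -4 - 2 = -6)
E(a) = 48 (E(a) = -6*(-8) = 48)
E(5*6) - 4080 = 48 - 4080 = -4032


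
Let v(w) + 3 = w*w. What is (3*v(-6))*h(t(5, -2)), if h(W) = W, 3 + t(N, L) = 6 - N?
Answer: -198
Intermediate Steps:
t(N, L) = 3 - N (t(N, L) = -3 + (6 - N) = 3 - N)
v(w) = -3 + w**2 (v(w) = -3 + w*w = -3 + w**2)
(3*v(-6))*h(t(5, -2)) = (3*(-3 + (-6)**2))*(3 - 1*5) = (3*(-3 + 36))*(3 - 5) = (3*33)*(-2) = 99*(-2) = -198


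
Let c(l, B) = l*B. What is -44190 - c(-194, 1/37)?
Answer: -1634836/37 ≈ -44185.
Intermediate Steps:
c(l, B) = B*l
-44190 - c(-194, 1/37) = -44190 - (-194)/37 = -44190 - 1*(-194/37) = -44190 + 194/37 = -1634836/37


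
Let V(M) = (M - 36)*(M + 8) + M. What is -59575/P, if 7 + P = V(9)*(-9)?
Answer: -59575/4043 ≈ -14.735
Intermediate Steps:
V(M) = M + (-36 + M)*(8 + M) (V(M) = (-36 + M)*(8 + M) + M = M + (-36 + M)*(8 + M))
P = 4043 (P = -7 + (-288 + 9**2 - 27*9)*(-9) = -7 + (-288 + 81 - 243)*(-9) = -7 - 450*(-9) = -7 + 4050 = 4043)
-59575/P = -59575/4043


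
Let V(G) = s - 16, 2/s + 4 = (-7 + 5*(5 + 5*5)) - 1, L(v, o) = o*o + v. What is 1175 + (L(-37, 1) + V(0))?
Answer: 77488/69 ≈ 1123.0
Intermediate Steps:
L(v, o) = v + o**2 (L(v, o) = o**2 + v = v + o**2)
s = 1/69 (s = 2/(-4 + ((-7 + 5*(5 + 5*5)) - 1)) = 2/(-4 + ((-7 + 5*(5 + 25)) - 1)) = 2/(-4 + ((-7 + 5*30) - 1)) = 2/(-4 + ((-7 + 150) - 1)) = 2/(-4 + (143 - 1)) = 2/(-4 + 142) = 2/138 = 2*(1/138) = 1/69 ≈ 0.014493)
V(G) = -1103/69 (V(G) = 1/69 - 16 = -1103/69)
1175 + (L(-37, 1) + V(0)) = 1175 + ((-37 + 1**2) - 1103/69) = 1175 + ((-37 + 1) - 1103/69) = 1175 + (-36 - 1103/69) = 1175 - 3587/69 = 77488/69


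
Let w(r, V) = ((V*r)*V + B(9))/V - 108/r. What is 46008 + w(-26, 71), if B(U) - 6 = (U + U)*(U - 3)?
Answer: 40766842/923 ≈ 44168.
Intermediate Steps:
B(U) = 6 + 2*U*(-3 + U) (B(U) = 6 + (U + U)*(U - 3) = 6 + (2*U)*(-3 + U) = 6 + 2*U*(-3 + U))
w(r, V) = -108/r + (114 + r*V**2)/V (w(r, V) = ((V*r)*V + (6 - 6*9 + 2*9**2))/V - 108/r = (r*V**2 + (6 - 54 + 2*81))/V - 108/r = (r*V**2 + (6 - 54 + 162))/V - 108/r = (r*V**2 + 114)/V - 108/r = (114 + r*V**2)/V - 108/r = -108/r + (114 + r*V**2)/V)
46008 + w(-26, 71) = 46008 + (-108/(-26) + 114/71 + 71*(-26)) = 46008 + (-108*(-1/26) + 114*(1/71) - 1846) = 46008 + (54/13 + 114/71 - 1846) = 46008 - 1698542/923 = 40766842/923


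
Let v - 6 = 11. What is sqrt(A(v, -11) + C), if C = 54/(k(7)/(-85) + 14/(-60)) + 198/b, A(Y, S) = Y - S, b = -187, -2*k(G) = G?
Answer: 8*I*sqrt(56219)/119 ≈ 15.94*I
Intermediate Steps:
v = 17 (v = 6 + 11 = 17)
k(G) = -G/2
C = -234972/833 (C = 54/(-1/2*7/(-85) + 14/(-60)) + 198/(-187) = 54/(-7/2*(-1/85) + 14*(-1/60)) + 198*(-1/187) = 54/(7/170 - 7/30) - 18/17 = 54/(-49/255) - 18/17 = 54*(-255/49) - 18/17 = -13770/49 - 18/17 = -234972/833 ≈ -282.08)
sqrt(A(v, -11) + C) = sqrt((17 - 1*(-11)) - 234972/833) = sqrt((17 + 11) - 234972/833) = sqrt(28 - 234972/833) = sqrt(-211648/833) = 8*I*sqrt(56219)/119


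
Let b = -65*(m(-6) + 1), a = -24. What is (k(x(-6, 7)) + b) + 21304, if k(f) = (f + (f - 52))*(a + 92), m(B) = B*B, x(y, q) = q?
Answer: 16315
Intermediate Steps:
m(B) = B**2
k(f) = -3536 + 136*f (k(f) = (f + (f - 52))*(-24 + 92) = (f + (-52 + f))*68 = (-52 + 2*f)*68 = -3536 + 136*f)
b = -2405 (b = -65*((-6)**2 + 1) = -65*(36 + 1) = -65*37 = -2405)
(k(x(-6, 7)) + b) + 21304 = ((-3536 + 136*7) - 2405) + 21304 = ((-3536 + 952) - 2405) + 21304 = (-2584 - 2405) + 21304 = -4989 + 21304 = 16315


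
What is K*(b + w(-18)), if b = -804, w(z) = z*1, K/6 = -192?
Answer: 946944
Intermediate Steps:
K = -1152 (K = 6*(-192) = -1152)
w(z) = z
K*(b + w(-18)) = -1152*(-804 - 18) = -1152*(-822) = 946944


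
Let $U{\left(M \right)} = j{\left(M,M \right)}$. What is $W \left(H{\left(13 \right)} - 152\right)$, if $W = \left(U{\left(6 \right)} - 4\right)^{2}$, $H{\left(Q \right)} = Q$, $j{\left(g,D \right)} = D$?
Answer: $-556$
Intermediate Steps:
$U{\left(M \right)} = M$
$W = 4$ ($W = \left(6 - 4\right)^{2} = 2^{2} = 4$)
$W \left(H{\left(13 \right)} - 152\right) = 4 \left(13 - 152\right) = 4 \left(-139\right) = -556$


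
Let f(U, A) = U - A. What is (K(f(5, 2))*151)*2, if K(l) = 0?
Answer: 0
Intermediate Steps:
(K(f(5, 2))*151)*2 = (0*151)*2 = 0*2 = 0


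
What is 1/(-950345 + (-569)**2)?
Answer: -1/626584 ≈ -1.5960e-6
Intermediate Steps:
1/(-950345 + (-569)**2) = 1/(-950345 + 323761) = 1/(-626584) = -1/626584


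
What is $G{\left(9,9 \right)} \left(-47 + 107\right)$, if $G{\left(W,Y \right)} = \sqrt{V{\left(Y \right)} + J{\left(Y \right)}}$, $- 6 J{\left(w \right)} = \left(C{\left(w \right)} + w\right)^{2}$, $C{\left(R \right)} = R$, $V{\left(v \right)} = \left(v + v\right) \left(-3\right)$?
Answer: $360 i \sqrt{3} \approx 623.54 i$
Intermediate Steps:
$V{\left(v \right)} = - 6 v$ ($V{\left(v \right)} = 2 v \left(-3\right) = - 6 v$)
$J{\left(w \right)} = - \frac{2 w^{2}}{3}$ ($J{\left(w \right)} = - \frac{\left(w + w\right)^{2}}{6} = - \frac{\left(2 w\right)^{2}}{6} = - \frac{4 w^{2}}{6} = - \frac{2 w^{2}}{3}$)
$G{\left(W,Y \right)} = \sqrt{- 6 Y - \frac{2 Y^{2}}{3}}$
$G{\left(9,9 \right)} \left(-47 + 107\right) = \frac{\sqrt{6} \sqrt{9 \left(-9 - 9\right)}}{3} \left(-47 + 107\right) = \frac{\sqrt{6} \sqrt{9 \left(-9 - 9\right)}}{3} \cdot 60 = \frac{\sqrt{6} \sqrt{9 \left(-18\right)}}{3} \cdot 60 = \frac{\sqrt{6} \sqrt{-162}}{3} \cdot 60 = \frac{\sqrt{6} \cdot 9 i \sqrt{2}}{3} \cdot 60 = 6 i \sqrt{3} \cdot 60 = 360 i \sqrt{3}$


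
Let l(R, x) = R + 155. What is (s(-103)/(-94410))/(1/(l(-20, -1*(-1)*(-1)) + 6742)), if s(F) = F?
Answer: 708331/94410 ≈ 7.5027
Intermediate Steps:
l(R, x) = 155 + R
(s(-103)/(-94410))/(1/(l(-20, -1*(-1)*(-1)) + 6742)) = (-103/(-94410))/(1/((155 - 20) + 6742)) = (-103*(-1/94410))/(1/(135 + 6742)) = 103/(94410*(1/6877)) = (103/94410)*6877 = 708331/94410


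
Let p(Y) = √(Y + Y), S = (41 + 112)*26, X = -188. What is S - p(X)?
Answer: 3978 - 2*I*√94 ≈ 3978.0 - 19.391*I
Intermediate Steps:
S = 3978 (S = 153*26 = 3978)
p(Y) = √2*√Y (p(Y) = √(2*Y) = √2*√Y)
S - p(X) = 3978 - √2*√(-188) = 3978 - √2*2*I*√47 = 3978 - 2*I*√94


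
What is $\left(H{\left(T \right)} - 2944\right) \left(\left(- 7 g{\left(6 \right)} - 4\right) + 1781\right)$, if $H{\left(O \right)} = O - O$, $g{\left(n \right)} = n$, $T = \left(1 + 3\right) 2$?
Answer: $-5107840$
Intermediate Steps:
$T = 8$ ($T = 4 \cdot 2 = 8$)
$H{\left(O \right)} = 0$
$\left(H{\left(T \right)} - 2944\right) \left(\left(- 7 g{\left(6 \right)} - 4\right) + 1781\right) = \left(0 - 2944\right) \left(\left(\left(-7\right) 6 - 4\right) + 1781\right) = \left(0 - 2944\right) \left(\left(-42 - 4\right) + 1781\right) = \left(0 - 2944\right) \left(-46 + 1781\right) = \left(-2944\right) 1735 = -5107840$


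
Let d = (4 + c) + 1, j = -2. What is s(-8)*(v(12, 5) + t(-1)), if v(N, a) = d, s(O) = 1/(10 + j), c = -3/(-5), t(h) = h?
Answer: 23/40 ≈ 0.57500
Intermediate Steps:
c = ⅗ (c = -3*(-⅕) = ⅗ ≈ 0.60000)
s(O) = ⅛ (s(O) = 1/(10 - 2) = 1/8 = ⅛)
d = 28/5 (d = (4 + ⅗) + 1 = 23/5 + 1 = 28/5 ≈ 5.6000)
v(N, a) = 28/5
s(-8)*(v(12, 5) + t(-1)) = (28/5 - 1)/8 = (⅛)*(23/5) = 23/40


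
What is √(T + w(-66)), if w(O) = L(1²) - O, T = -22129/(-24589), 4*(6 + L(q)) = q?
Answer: √147889679885/49178 ≈ 7.8198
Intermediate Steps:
L(q) = -6 + q/4
T = 22129/24589 (T = -22129*(-1/24589) = 22129/24589 ≈ 0.89995)
w(O) = -23/4 - O (w(O) = (-6 + (¼)*1²) - O = (-6 + (¼)*1) - O = (-6 + ¼) - O = -23/4 - O)
√(T + w(-66)) = √(22129/24589 + (-23/4 - 1*(-66))) = √(22129/24589 + (-23/4 + 66)) = √(22129/24589 + 241/4) = √(6014465/98356) = √147889679885/49178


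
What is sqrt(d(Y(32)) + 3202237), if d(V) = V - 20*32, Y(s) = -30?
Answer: sqrt(3201567) ≈ 1789.3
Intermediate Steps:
d(V) = -640 + V (d(V) = V - 1*640 = V - 640 = -640 + V)
sqrt(d(Y(32)) + 3202237) = sqrt((-640 - 30) + 3202237) = sqrt(-670 + 3202237) = sqrt(3201567)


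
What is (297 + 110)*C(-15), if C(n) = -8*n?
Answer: 48840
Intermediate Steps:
(297 + 110)*C(-15) = (297 + 110)*(-8*(-15)) = 407*120 = 48840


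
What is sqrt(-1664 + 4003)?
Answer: sqrt(2339) ≈ 48.363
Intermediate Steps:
sqrt(-1664 + 4003) = sqrt(2339)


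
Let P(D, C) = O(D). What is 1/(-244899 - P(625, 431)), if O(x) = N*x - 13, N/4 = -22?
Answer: -1/189886 ≈ -5.2663e-6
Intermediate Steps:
N = -88 (N = 4*(-22) = -88)
O(x) = -13 - 88*x (O(x) = -88*x - 13 = -13 - 88*x)
P(D, C) = -13 - 88*D
1/(-244899 - P(625, 431)) = 1/(-244899 - (-13 - 88*625)) = 1/(-244899 - (-13 - 55000)) = 1/(-244899 - 1*(-55013)) = 1/(-244899 + 55013) = 1/(-189886) = -1/189886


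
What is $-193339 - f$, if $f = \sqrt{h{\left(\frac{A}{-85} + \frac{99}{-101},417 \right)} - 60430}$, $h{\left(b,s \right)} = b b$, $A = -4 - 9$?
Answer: $-193339 - \frac{i \sqrt{4453775018346}}{8585} \approx -1.9334 \cdot 10^{5} - 245.82 i$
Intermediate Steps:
$A = -13$
$h{\left(b,s \right)} = b^{2}$
$f = \frac{i \sqrt{4453775018346}}{8585}$ ($f = \sqrt{\left(- \frac{13}{-85} + \frac{99}{-101}\right)^{2} - 60430} = \sqrt{\left(\left(-13\right) \left(- \frac{1}{85}\right) + 99 \left(- \frac{1}{101}\right)\right)^{2} - 60430} = \sqrt{\left(\frac{13}{85} - \frac{99}{101}\right)^{2} - 60430} = \sqrt{\left(- \frac{7102}{8585}\right)^{2} - 60430} = \sqrt{\frac{50438404}{73702225} - 60430} = \sqrt{- \frac{4453775018346}{73702225}} = \frac{i \sqrt{4453775018346}}{8585} \approx 245.82 i$)
$-193339 - f = -193339 - \frac{i \sqrt{4453775018346}}{8585}$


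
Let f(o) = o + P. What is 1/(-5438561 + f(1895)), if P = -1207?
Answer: -1/5437873 ≈ -1.8390e-7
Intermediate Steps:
f(o) = -1207 + o (f(o) = o - 1207 = -1207 + o)
1/(-5438561 + f(1895)) = 1/(-5438561 + (-1207 + 1895)) = 1/(-5438561 + 688) = 1/(-5437873) = -1/5437873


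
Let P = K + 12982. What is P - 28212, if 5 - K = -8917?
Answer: -6308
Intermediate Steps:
K = 8922 (K = 5 - 1*(-8917) = 5 + 8917 = 8922)
P = 21904 (P = 8922 + 12982 = 21904)
P - 28212 = 21904 - 28212 = -6308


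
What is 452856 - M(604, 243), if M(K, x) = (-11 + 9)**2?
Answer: 452852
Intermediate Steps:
M(K, x) = 4 (M(K, x) = (-2)**2 = 4)
452856 - M(604, 243) = 452856 - 1*4 = 452856 - 4 = 452852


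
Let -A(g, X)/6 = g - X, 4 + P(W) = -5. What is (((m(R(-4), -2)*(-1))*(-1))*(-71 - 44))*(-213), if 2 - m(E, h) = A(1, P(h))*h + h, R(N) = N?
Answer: -2841420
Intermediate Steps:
P(W) = -9 (P(W) = -4 - 5 = -9)
A(g, X) = -6*g + 6*X (A(g, X) = -6*(g - X) = -6*g + 6*X)
m(E, h) = 2 + 59*h (m(E, h) = 2 - ((-6*1 + 6*(-9))*h + h) = 2 - ((-6 - 54)*h + h) = 2 - (-60*h + h) = 2 - (-59)*h = 2 + 59*h)
(((m(R(-4), -2)*(-1))*(-1))*(-71 - 44))*(-213) = ((((2 + 59*(-2))*(-1))*(-1))*(-71 - 44))*(-213) = ((((2 - 118)*(-1))*(-1))*(-115))*(-213) = ((-116*(-1)*(-1))*(-115))*(-213) = ((116*(-1))*(-115))*(-213) = -116*(-115)*(-213) = 13340*(-213) = -2841420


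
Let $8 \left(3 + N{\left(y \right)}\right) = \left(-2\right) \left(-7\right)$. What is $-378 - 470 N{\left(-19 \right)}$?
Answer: $\frac{419}{2} \approx 209.5$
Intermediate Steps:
$N{\left(y \right)} = - \frac{5}{4}$ ($N{\left(y \right)} = -3 + \frac{\left(-2\right) \left(-7\right)}{8} = -3 + \frac{1}{8} \cdot 14 = -3 + \frac{7}{4} = - \frac{5}{4}$)
$-378 - 470 N{\left(-19 \right)} = -378 - - \frac{1175}{2} = -378 + \frac{1175}{2} = \frac{419}{2}$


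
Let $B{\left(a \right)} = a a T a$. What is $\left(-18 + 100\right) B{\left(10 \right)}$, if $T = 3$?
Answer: $246000$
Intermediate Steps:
$B{\left(a \right)} = 3 a^{3}$ ($B{\left(a \right)} = a a 3 a = a^{2} \cdot 3 a = 3 a^{2} a = 3 a^{3}$)
$\left(-18 + 100\right) B{\left(10 \right)} = \left(-18 + 100\right) 3 \cdot 10^{3} = 82 \cdot 3 \cdot 1000 = 82 \cdot 3000 = 246000$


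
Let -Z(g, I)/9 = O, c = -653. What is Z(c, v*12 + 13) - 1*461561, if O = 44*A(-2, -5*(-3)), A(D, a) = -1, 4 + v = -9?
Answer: -461165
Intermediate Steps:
v = -13 (v = -4 - 9 = -13)
O = -44 (O = 44*(-1) = -44)
Z(g, I) = 396 (Z(g, I) = -9*(-44) = 396)
Z(c, v*12 + 13) - 1*461561 = 396 - 1*461561 = 396 - 461561 = -461165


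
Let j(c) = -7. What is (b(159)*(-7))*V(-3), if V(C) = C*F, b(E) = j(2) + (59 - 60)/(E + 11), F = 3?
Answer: -75033/170 ≈ -441.37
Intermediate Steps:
b(E) = -7 - 1/(11 + E) (b(E) = -7 + (59 - 60)/(E + 11) = -7 - 1/(11 + E))
V(C) = 3*C (V(C) = C*3 = 3*C)
(b(159)*(-7))*V(-3) = (((-78 - 7*159)/(11 + 159))*(-7))*(3*(-3)) = (((-78 - 1113)/170)*(-7))*(-9) = (((1/170)*(-1191))*(-7))*(-9) = -1191/170*(-7)*(-9) = (8337/170)*(-9) = -75033/170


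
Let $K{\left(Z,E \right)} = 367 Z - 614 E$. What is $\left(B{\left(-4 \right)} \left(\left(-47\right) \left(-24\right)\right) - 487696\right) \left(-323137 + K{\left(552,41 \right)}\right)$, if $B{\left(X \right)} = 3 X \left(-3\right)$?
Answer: $65152792976$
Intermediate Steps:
$B{\left(X \right)} = - 9 X$
$K{\left(Z,E \right)} = - 614 E + 367 Z$
$\left(B{\left(-4 \right)} \left(\left(-47\right) \left(-24\right)\right) - 487696\right) \left(-323137 + K{\left(552,41 \right)}\right) = \left(\left(-9\right) \left(-4\right) \left(\left(-47\right) \left(-24\right)\right) - 487696\right) \left(-323137 + \left(\left(-614\right) 41 + 367 \cdot 552\right)\right) = \left(36 \cdot 1128 - 487696\right) \left(-323137 + \left(-25174 + 202584\right)\right) = \left(40608 - 487696\right) \left(-323137 + 177410\right) = \left(-447088\right) \left(-145727\right) = 65152792976$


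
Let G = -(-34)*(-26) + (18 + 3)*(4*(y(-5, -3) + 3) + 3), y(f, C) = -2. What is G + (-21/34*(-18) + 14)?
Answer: -12102/17 ≈ -711.88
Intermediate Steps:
G = -737 (G = -(-34)*(-26) + (18 + 3)*(4*(-2 + 3) + 3) = -34*26 + 21*(4*1 + 3) = -884 + 21*(4 + 3) = -884 + 21*7 = -884 + 147 = -737)
G + (-21/34*(-18) + 14) = -737 + (-21/34*(-18) + 14) = -737 + (189/17 + 14) = -737 + 427/17 = -12102/17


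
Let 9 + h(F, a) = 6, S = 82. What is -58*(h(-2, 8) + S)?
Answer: -4582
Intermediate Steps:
h(F, a) = -3 (h(F, a) = -9 + 6 = -3)
-58*(h(-2, 8) + S) = -58*(-3 + 82) = -58*79 = -4582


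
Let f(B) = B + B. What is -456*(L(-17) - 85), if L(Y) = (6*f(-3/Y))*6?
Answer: 560424/17 ≈ 32966.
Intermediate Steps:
f(B) = 2*B
L(Y) = -216/Y (L(Y) = (6*(2*(-3/Y)))*6 = (6*(-6/Y))*6 = -36/Y*6 = -216/Y)
-456*(L(-17) - 85) = -456*(-216/(-17) - 85) = -456*(-216*(-1/17) - 85) = -456*(216/17 - 85) = -456*(-1229/17) = 560424/17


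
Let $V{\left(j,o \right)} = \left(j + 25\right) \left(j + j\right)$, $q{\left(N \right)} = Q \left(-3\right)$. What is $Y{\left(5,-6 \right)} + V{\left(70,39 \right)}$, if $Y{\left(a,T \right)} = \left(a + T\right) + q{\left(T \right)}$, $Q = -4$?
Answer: $13311$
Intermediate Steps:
$q{\left(N \right)} = 12$ ($q{\left(N \right)} = \left(-4\right) \left(-3\right) = 12$)
$V{\left(j,o \right)} = 2 j \left(25 + j\right)$ ($V{\left(j,o \right)} = \left(25 + j\right) 2 j = 2 j \left(25 + j\right)$)
$Y{\left(a,T \right)} = 12 + T + a$ ($Y{\left(a,T \right)} = \left(a + T\right) + 12 = \left(T + a\right) + 12 = 12 + T + a$)
$Y{\left(5,-6 \right)} + V{\left(70,39 \right)} = \left(12 - 6 + 5\right) + 2 \cdot 70 \left(25 + 70\right) = 11 + 2 \cdot 70 \cdot 95 = 11 + 13300 = 13311$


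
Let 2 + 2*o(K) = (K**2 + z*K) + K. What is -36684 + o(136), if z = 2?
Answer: -27233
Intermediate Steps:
o(K) = -1 + K**2/2 + 3*K/2 (o(K) = -1 + ((K**2 + 2*K) + K)/2 = -1 + (K**2 + 3*K)/2 = -1 + (K**2/2 + 3*K/2) = -1 + K**2/2 + 3*K/2)
-36684 + o(136) = -36684 + (-1 + (1/2)*136**2 + (3/2)*136) = -36684 + (-1 + (1/2)*18496 + 204) = -36684 + (-1 + 9248 + 204) = -36684 + 9451 = -27233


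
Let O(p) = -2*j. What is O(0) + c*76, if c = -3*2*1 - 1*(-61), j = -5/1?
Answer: 4190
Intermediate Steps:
j = -5 (j = -5*1 = -5)
O(p) = 10 (O(p) = -2*(-5) = 10)
c = 55 (c = -6*1 + 61 = -6 + 61 = 55)
O(0) + c*76 = 10 + 55*76 = 10 + 4180 = 4190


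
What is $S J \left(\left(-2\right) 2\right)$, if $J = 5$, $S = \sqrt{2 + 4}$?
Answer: $- 20 \sqrt{6} \approx -48.99$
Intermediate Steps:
$S = \sqrt{6} \approx 2.4495$
$S J \left(\left(-2\right) 2\right) = \sqrt{6} \cdot 5 \left(\left(-2\right) 2\right) = 5 \sqrt{6} \left(-4\right) = - 20 \sqrt{6}$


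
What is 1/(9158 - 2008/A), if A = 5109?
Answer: 5109/46786214 ≈ 0.00010920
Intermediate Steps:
1/(9158 - 2008/A) = 1/(9158 - 2008/5109) = 1/(46786214/5109) = 5109/46786214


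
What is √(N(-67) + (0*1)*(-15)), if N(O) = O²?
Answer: 67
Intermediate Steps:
√(N(-67) + (0*1)*(-15)) = √((-67)² + (0*1)*(-15)) = √(4489 + 0*(-15)) = √(4489 + 0) = √4489 = 67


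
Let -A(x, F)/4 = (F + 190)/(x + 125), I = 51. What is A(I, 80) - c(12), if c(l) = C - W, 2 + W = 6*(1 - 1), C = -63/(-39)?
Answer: -2789/286 ≈ -9.7518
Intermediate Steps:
C = 21/13 (C = -63*(-1/39) = 21/13 ≈ 1.6154)
W = -2 (W = -2 + 6*(1 - 1) = -2 + 6*0 = -2 + 0 = -2)
A(x, F) = -4*(190 + F)/(125 + x) (A(x, F) = -4*(F + 190)/(x + 125) = -4*(190 + F)/(125 + x))
c(l) = 47/13 (c(l) = 21/13 - 1*(-2) = 21/13 + 2 = 47/13)
A(I, 80) - c(12) = 4*(-190 - 1*80)/(125 + 51) - 1*47/13 = 4*(-190 - 80)/176 - 47/13 = 4*(1/176)*(-270) - 47/13 = -135/22 - 47/13 = -2789/286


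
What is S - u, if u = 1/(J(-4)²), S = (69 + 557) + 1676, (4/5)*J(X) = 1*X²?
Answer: 920799/400 ≈ 2302.0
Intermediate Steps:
J(X) = 5*X²/4 (J(X) = 5*(1*X²)/4 = 5*X²/4)
S = 2302 (S = 626 + 1676 = 2302)
u = 1/400 (u = 1/(((5/4)*(-4)²)²) = 1/(((5/4)*16)²) = 1/(20²) = 1/400 ≈ 0.0025000)
S - u = 2302 - 1*1/400 = 2302 - 1/400 = 920799/400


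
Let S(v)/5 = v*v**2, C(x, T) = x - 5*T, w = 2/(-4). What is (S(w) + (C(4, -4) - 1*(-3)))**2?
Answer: 44521/64 ≈ 695.64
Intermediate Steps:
w = -1/2 (w = 2*(-1/4) = -1/2 ≈ -0.50000)
S(v) = 5*v**3 (S(v) = 5*(v*v**2) = 5*v**3)
(S(w) + (C(4, -4) - 1*(-3)))**2 = (5*(-1/2)**3 + ((4 - 5*(-4)) - 1*(-3)))**2 = (5*(-1/8) + ((4 + 20) + 3))**2 = (-5/8 + (24 + 3))**2 = (-5/8 + 27)**2 = (211/8)**2 = 44521/64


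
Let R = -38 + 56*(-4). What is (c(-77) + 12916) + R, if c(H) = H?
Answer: 12577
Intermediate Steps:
R = -262 (R = -38 - 224 = -262)
(c(-77) + 12916) + R = (-77 + 12916) - 262 = 12839 - 262 = 12577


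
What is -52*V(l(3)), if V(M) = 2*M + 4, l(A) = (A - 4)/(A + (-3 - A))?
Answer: -728/3 ≈ -242.67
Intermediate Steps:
l(A) = 4/3 - A/3 (l(A) = (-4 + A)/(-3) = (-4 + A)*(-⅓) = 4/3 - A/3)
V(M) = 4 + 2*M
-52*V(l(3)) = -52*(4 + 2*(4/3 - ⅓*3)) = -52*(4 + 2*(4/3 - 1)) = -52*(4 + 2*(⅓)) = -52*(4 + ⅔) = -52*14/3 = -728/3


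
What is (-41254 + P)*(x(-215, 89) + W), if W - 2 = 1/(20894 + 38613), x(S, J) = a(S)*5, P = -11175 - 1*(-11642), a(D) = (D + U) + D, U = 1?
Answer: 5201300994500/59507 ≈ 8.7407e+7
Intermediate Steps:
a(D) = 1 + 2*D (a(D) = (D + 1) + D = (1 + D) + D = 1 + 2*D)
P = 467 (P = -11175 + 11642 = 467)
x(S, J) = 5 + 10*S (x(S, J) = (1 + 2*S)*5 = 5 + 10*S)
W = 119015/59507 (W = 2 + 1/(20894 + 38613) = 2 + 1/59507 = 119015/59507 ≈ 2.0000)
(-41254 + P)*(x(-215, 89) + W) = (-41254 + 467)*((5 + 10*(-215)) + 119015/59507) = -40787*((5 - 2150) + 119015/59507) = -40787*(-2145 + 119015/59507) = -40787*(-127523500/59507) = 5201300994500/59507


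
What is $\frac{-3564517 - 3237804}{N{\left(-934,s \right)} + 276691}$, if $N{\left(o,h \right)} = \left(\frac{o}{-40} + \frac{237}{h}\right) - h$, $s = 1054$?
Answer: $- \frac{71696463340}{2905462459} \approx -24.676$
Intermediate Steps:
$N{\left(o,h \right)} = - h + \frac{237}{h} - \frac{o}{40}$ ($N{\left(o,h \right)} = \left(o \left(- \frac{1}{40}\right) + \frac{237}{h}\right) - h = \left(- \frac{o}{40} + \frac{237}{h}\right) - h = \left(\frac{237}{h} - \frac{o}{40}\right) - h = - h + \frac{237}{h} - \frac{o}{40}$)
$\frac{-3564517 - 3237804}{N{\left(-934,s \right)} + 276691} = \frac{-3564517 - 3237804}{\left(\left(-1\right) 1054 + \frac{237}{1054} - - \frac{467}{20}\right) + 276691} = - \frac{6802321}{\left(-1054 + 237 \cdot \frac{1}{1054} + \frac{467}{20}\right) + 276691} = - \frac{6802321}{\left(-1054 + \frac{237}{1054} + \frac{467}{20}\right) + 276691} = - \frac{6802321}{- \frac{10860681}{10540} + 276691} = - \frac{6802321}{\frac{2905462459}{10540}} = \left(-6802321\right) \frac{10540}{2905462459} = - \frac{71696463340}{2905462459}$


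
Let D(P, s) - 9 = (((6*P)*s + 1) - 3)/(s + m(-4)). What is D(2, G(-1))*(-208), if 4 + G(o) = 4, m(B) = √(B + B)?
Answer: -1872 - 104*I*√2 ≈ -1872.0 - 147.08*I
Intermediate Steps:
m(B) = √2*√B (m(B) = √(2*B) = √2*√B)
G(o) = 0 (G(o) = -4 + 4 = 0)
D(P, s) = 9 + (-2 + 6*P*s)/(s + 2*I*√2) (D(P, s) = 9 + (((6*P)*s + 1) - 3)/(s + √2*√(-4)) = 9 + ((6*P*s + 1) - 3)/(s + √2*(2*I)) = 9 + ((1 + 6*P*s) - 3)/(s + 2*I*√2) = 9 + (-2 + 6*P*s)/(s + 2*I*√2))
D(2, G(-1))*(-208) = ((-2 + 9*0 + 6*2*0 + 18*I*√2)/(0 + 2*I*√2))*(-208) = ((-2 + 0 + 0 + 18*I*√2)/((2*I*√2)))*(-208) = ((-I*√2/4)*(-2 + 18*I*√2))*(-208) = -I*√2*(-2 + 18*I*√2)/4*(-208) = 52*I*√2*(-2 + 18*I*√2)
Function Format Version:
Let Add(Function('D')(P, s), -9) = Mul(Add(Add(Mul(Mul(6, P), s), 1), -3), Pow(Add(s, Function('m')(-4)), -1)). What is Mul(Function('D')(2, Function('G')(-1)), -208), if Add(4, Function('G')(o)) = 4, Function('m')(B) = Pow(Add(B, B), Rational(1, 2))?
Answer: Add(-1872, Mul(-104, I, Pow(2, Rational(1, 2)))) ≈ Add(-1872.0, Mul(-147.08, I))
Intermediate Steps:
Function('m')(B) = Mul(Pow(2, Rational(1, 2)), Pow(B, Rational(1, 2))) (Function('m')(B) = Pow(Mul(2, B), Rational(1, 2)) = Mul(Pow(2, Rational(1, 2)), Pow(B, Rational(1, 2))))
Function('G')(o) = 0 (Function('G')(o) = Add(-4, 4) = 0)
Function('D')(P, s) = Add(9, Mul(Pow(Add(s, Mul(2, I, Pow(2, Rational(1, 2)))), -1), Add(-2, Mul(6, P, s)))) (Function('D')(P, s) = Add(9, Mul(Add(Add(Mul(Mul(6, P), s), 1), -3), Pow(Add(s, Mul(Pow(2, Rational(1, 2)), Pow(-4, Rational(1, 2)))), -1))) = Add(9, Mul(Add(Add(Mul(6, P, s), 1), -3), Pow(Add(s, Mul(Pow(2, Rational(1, 2)), Mul(2, I))), -1))) = Add(9, Mul(Add(Add(1, Mul(6, P, s)), -3), Pow(Add(s, Mul(2, I, Pow(2, Rational(1, 2)))), -1))) = Add(9, Mul(Add(-2, Mul(6, P, s)), Pow(Add(s, Mul(2, I, Pow(2, Rational(1, 2)))), -1))) = Add(9, Mul(Pow(Add(s, Mul(2, I, Pow(2, Rational(1, 2)))), -1), Add(-2, Mul(6, P, s)))))
Mul(Function('D')(2, Function('G')(-1)), -208) = Mul(Mul(Pow(Add(0, Mul(2, I, Pow(2, Rational(1, 2)))), -1), Add(-2, Mul(9, 0), Mul(6, 2, 0), Mul(18, I, Pow(2, Rational(1, 2))))), -208) = Mul(Mul(Pow(Mul(2, I, Pow(2, Rational(1, 2))), -1), Add(-2, 0, 0, Mul(18, I, Pow(2, Rational(1, 2))))), -208) = Mul(Mul(Mul(Rational(-1, 4), I, Pow(2, Rational(1, 2))), Add(-2, Mul(18, I, Pow(2, Rational(1, 2))))), -208) = Mul(Mul(Rational(-1, 4), I, Pow(2, Rational(1, 2)), Add(-2, Mul(18, I, Pow(2, Rational(1, 2))))), -208) = Mul(52, I, Pow(2, Rational(1, 2)), Add(-2, Mul(18, I, Pow(2, Rational(1, 2)))))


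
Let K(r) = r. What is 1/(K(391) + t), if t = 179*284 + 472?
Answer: 1/51699 ≈ 1.9343e-5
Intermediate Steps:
t = 51308 (t = 50836 + 472 = 51308)
1/(K(391) + t) = 1/(391 + 51308) = 1/51699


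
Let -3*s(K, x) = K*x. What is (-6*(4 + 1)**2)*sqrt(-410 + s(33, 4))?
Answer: -150*I*sqrt(454) ≈ -3196.1*I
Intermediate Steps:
s(K, x) = -K*x/3
(-6*(4 + 1)**2)*sqrt(-410 + s(33, 4)) = (-6*(4 + 1)**2)*sqrt(-410 - 1/3*33*4) = (-6*5**2)*sqrt(-410 - 44) = (-6*25)*sqrt(-454) = -150*I*sqrt(454)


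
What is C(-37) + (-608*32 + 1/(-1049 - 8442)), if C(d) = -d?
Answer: -184305730/9491 ≈ -19419.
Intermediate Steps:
C(-37) + (-608*32 + 1/(-1049 - 8442)) = -1*(-37) + (-608*32 + 1/(-1049 - 8442)) = 37 + (-19456 + 1/(-9491)) = 37 + (-19456 - 1/9491) = 37 - 184656897/9491 = -184305730/9491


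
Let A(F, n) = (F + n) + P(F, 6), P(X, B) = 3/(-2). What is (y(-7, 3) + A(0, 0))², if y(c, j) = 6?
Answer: 81/4 ≈ 20.250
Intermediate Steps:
P(X, B) = -3/2 (P(X, B) = 3*(-½) = -3/2)
A(F, n) = -3/2 + F + n (A(F, n) = (F + n) - 3/2 = -3/2 + F + n)
(y(-7, 3) + A(0, 0))² = (6 + (-3/2 + 0 + 0))² = (6 - 3/2)² = (9/2)² = 81/4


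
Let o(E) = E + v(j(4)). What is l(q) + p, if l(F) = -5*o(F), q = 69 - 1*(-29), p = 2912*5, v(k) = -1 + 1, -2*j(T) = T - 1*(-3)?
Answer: 14070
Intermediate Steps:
j(T) = -3/2 - T/2 (j(T) = -(T - 1*(-3))/2 = -(T + 3)/2 = -(3 + T)/2 = -3/2 - T/2)
v(k) = 0
p = 14560
q = 98 (q = 69 + 29 = 98)
o(E) = E (o(E) = E + 0 = E)
l(F) = -5*F
l(q) + p = -5*98 + 14560 = -490 + 14560 = 14070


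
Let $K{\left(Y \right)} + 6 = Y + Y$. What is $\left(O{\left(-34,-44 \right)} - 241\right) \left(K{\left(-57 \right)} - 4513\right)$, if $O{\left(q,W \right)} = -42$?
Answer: $1311139$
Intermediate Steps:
$K{\left(Y \right)} = -6 + 2 Y$ ($K{\left(Y \right)} = -6 + \left(Y + Y\right) = -6 + 2 Y$)
$\left(O{\left(-34,-44 \right)} - 241\right) \left(K{\left(-57 \right)} - 4513\right) = \left(-42 - 241\right) \left(\left(-6 + 2 \left(-57\right)\right) - 4513\right) = - 283 \left(\left(-6 - 114\right) - 4513\right) = - 283 \left(-120 - 4513\right) = \left(-283\right) \left(-4633\right) = 1311139$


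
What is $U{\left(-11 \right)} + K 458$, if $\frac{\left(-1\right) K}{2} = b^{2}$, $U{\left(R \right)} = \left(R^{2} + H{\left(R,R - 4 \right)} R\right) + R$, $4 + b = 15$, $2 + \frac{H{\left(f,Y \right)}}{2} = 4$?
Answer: $-110770$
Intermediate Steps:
$H{\left(f,Y \right)} = 4$ ($H{\left(f,Y \right)} = -4 + 2 \cdot 4 = -4 + 8 = 4$)
$b = 11$ ($b = -4 + 15 = 11$)
$U{\left(R \right)} = R^{2} + 5 R$ ($U{\left(R \right)} = \left(R^{2} + 4 R\right) + R = R^{2} + 5 R$)
$K = -242$ ($K = - 2 \cdot 11^{2} = \left(-2\right) 121 = -242$)
$U{\left(-11 \right)} + K 458 = - 11 \left(5 - 11\right) - 110836 = \left(-11\right) \left(-6\right) - 110836 = 66 - 110836 = -110770$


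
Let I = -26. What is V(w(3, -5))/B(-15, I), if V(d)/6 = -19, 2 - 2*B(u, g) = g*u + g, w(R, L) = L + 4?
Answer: 114/181 ≈ 0.62983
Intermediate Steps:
w(R, L) = 4 + L
B(u, g) = 1 - g/2 - g*u/2 (B(u, g) = 1 - (g*u + g)/2 = 1 - (g + g*u)/2 = 1 + (-g/2 - g*u/2) = 1 - g/2 - g*u/2)
V(d) = -114 (V(d) = 6*(-19) = -114)
V(w(3, -5))/B(-15, I) = -114/(1 - ½*(-26) - ½*(-26)*(-15)) = -114/(1 + 13 - 195) = -114/(-181) = -114*(-1/181) = 114/181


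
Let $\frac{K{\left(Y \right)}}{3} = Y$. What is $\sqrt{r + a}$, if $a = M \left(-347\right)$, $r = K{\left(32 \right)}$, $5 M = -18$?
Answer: $\frac{\sqrt{33630}}{5} \approx 36.677$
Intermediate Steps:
$M = - \frac{18}{5}$ ($M = \frac{1}{5} \left(-18\right) = - \frac{18}{5} \approx -3.6$)
$K{\left(Y \right)} = 3 Y$
$r = 96$ ($r = 3 \cdot 32 = 96$)
$a = \frac{6246}{5}$ ($a = \left(- \frac{18}{5}\right) \left(-347\right) = \frac{6246}{5} \approx 1249.2$)
$\sqrt{r + a} = \sqrt{96 + \frac{6246}{5}} = \sqrt{\frac{6726}{5}} = \frac{\sqrt{33630}}{5}$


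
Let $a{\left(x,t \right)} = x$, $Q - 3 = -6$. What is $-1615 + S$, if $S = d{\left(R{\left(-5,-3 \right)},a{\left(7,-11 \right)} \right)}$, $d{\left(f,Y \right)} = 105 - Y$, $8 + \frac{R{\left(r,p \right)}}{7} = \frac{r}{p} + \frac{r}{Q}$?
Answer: $-1517$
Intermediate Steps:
$Q = -3$ ($Q = 3 - 6 = -3$)
$R{\left(r,p \right)} = -56 - \frac{7 r}{3} + \frac{7 r}{p}$ ($R{\left(r,p \right)} = -56 + 7 \left(\frac{r}{p} + \frac{r}{-3}\right) = -56 + 7 \left(\frac{r}{p} + r \left(- \frac{1}{3}\right)\right) = -56 + 7 \left(\frac{r}{p} - \frac{r}{3}\right) = -56 + 7 \left(- \frac{r}{3} + \frac{r}{p}\right) = -56 - \left(\frac{7 r}{3} - \frac{7 r}{p}\right) = -56 - \frac{7 r}{3} + \frac{7 r}{p}$)
$S = 98$ ($S = 105 - 7 = 98$)
$-1615 + S = -1615 + 98 = -1517$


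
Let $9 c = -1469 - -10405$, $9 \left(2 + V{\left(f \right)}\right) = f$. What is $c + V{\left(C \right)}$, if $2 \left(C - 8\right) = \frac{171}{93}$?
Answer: $\frac{553469}{558} \approx 991.88$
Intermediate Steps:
$C = \frac{553}{62}$ ($C = 8 + \frac{171 \cdot \frac{1}{93}}{2} = 8 + \frac{1}{2} \cdot \frac{57}{31} = 8 + \frac{57}{62} = \frac{553}{62} \approx 8.9194$)
$V{\left(f \right)} = -2 + \frac{f}{9}$
$c = \frac{8936}{9}$ ($c = \frac{-1469 - -10405}{9} = \frac{-1469 + 10405}{9} = \frac{1}{9} \cdot 8936 = \frac{8936}{9} \approx 992.89$)
$c + V{\left(C \right)} = \frac{8936}{9} + \left(-2 + \frac{1}{9} \cdot \frac{553}{62}\right) = \frac{8936}{9} + \left(-2 + \frac{553}{558}\right) = \frac{8936}{9} - \frac{563}{558} = \frac{553469}{558}$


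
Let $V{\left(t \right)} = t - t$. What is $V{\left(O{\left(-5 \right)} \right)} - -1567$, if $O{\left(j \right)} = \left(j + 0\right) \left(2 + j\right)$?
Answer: $1567$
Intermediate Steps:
$O{\left(j \right)} = j \left(2 + j\right)$
$V{\left(t \right)} = 0$
$V{\left(O{\left(-5 \right)} \right)} - -1567 = 0 - -1567 = 0 + 1567 = 1567$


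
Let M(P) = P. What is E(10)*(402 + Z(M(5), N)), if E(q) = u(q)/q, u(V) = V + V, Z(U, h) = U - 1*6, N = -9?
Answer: 802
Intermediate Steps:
Z(U, h) = -6 + U (Z(U, h) = U - 6 = -6 + U)
u(V) = 2*V
E(q) = 2 (E(q) = (2*q)/q = 2)
E(10)*(402 + Z(M(5), N)) = 2*(402 + (-6 + 5)) = 2*(402 - 1) = 2*401 = 802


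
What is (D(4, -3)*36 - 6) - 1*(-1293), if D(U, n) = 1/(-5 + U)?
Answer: 1251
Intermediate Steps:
(D(4, -3)*36 - 6) - 1*(-1293) = (36/(-5 + 4) - 6) - 1*(-1293) = (36/(-1) - 6) + 1293 = (-1*36 - 6) + 1293 = (-36 - 6) + 1293 = -42 + 1293 = 1251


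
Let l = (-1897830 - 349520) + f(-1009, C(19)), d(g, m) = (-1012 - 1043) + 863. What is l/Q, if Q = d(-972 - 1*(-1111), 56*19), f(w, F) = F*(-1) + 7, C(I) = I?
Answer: 1123681/596 ≈ 1885.4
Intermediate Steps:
f(w, F) = 7 - F (f(w, F) = -F + 7 = 7 - F)
d(g, m) = -1192 (d(g, m) = -2055 + 863 = -1192)
Q = -1192
l = -2247362 (l = (-1897830 - 349520) + (7 - 1*19) = -2247350 + (7 - 19) = -2247350 - 12 = -2247362)
l/Q = -2247362/(-1192) = -2247362*(-1/1192) = 1123681/596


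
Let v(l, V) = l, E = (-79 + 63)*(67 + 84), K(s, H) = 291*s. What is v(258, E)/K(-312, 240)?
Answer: -43/15132 ≈ -0.0028417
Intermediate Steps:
E = -2416 (E = -16*151 = -2416)
v(258, E)/K(-312, 240) = 258/((291*(-312))) = 258/(-90792) = 258*(-1/90792) = -43/15132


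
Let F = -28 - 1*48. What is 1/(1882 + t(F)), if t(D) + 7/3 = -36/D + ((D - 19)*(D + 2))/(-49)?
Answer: 2793/4850522 ≈ 0.00057581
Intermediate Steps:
F = -76 (F = -28 - 48 = -76)
t(D) = -7/3 - 36/D - (-19 + D)*(2 + D)/49 (t(D) = -7/3 + (-36/D + ((D - 19)*(D + 2))/(-49)) = -7/3 + (-36/D + ((-19 + D)*(2 + D))*(-1/49)) = -7/3 + (-36/D - (-19 + D)*(2 + D)/49) = -7/3 - 36/D - (-19 + D)*(2 + D)/49)
1/(1882 + t(F)) = 1/(1882 + (-229/147 - 36/(-76) - 1/49*(-76)² + (17/49)*(-76))) = 1/(1882 + (-229/147 - 36*(-1/76) - 1/49*5776 - 1292/49)) = 1/(1882 + (-229/147 + 9/19 - 5776/49 - 1292/49)) = 1/(1882 - 405904/2793) = 1/(4850522/2793) = 2793/4850522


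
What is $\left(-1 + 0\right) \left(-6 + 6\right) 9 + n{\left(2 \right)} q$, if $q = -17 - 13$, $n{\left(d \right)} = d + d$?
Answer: $-120$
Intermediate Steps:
$n{\left(d \right)} = 2 d$
$q = -30$ ($q = -17 - 13 = -30$)
$\left(-1 + 0\right) \left(-6 + 6\right) 9 + n{\left(2 \right)} q = \left(-1 + 0\right) \left(-6 + 6\right) 9 + 2 \cdot 2 \left(-30\right) = \left(-1\right) 0 \cdot 9 + 4 \left(-30\right) = 0 \cdot 9 - 120 = 0 - 120 = -120$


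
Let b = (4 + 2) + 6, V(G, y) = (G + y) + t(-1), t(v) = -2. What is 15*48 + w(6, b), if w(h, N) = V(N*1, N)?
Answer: 742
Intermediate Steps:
V(G, y) = -2 + G + y (V(G, y) = (G + y) - 2 = -2 + G + y)
b = 12 (b = 6 + 6 = 12)
w(h, N) = -2 + 2*N (w(h, N) = -2 + N*1 + N = -2 + N + N = -2 + 2*N)
15*48 + w(6, b) = 15*48 + (-2 + 2*12) = 720 + (-2 + 24) = 720 + 22 = 742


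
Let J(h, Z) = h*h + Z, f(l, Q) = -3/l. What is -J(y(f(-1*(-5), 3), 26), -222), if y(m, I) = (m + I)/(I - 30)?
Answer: 72671/400 ≈ 181.68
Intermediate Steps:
y(m, I) = (I + m)/(-30 + I)
J(h, Z) = Z + h² (J(h, Z) = h² + Z = Z + h²)
-J(y(f(-1*(-5), 3), 26), -222) = -(-222 + ((26 - 3/((-1*(-5))))/(-30 + 26))²) = -(-222 + ((26 - 3/5)/(-4))²) = -(-222 + (-(26 - 3*⅕)/4)²) = -(-222 + (-(26 - ⅗)/4)²) = -(-222 + (-¼*127/5)²) = -(-222 + (-127/20)²) = -(-222 + 16129/400) = -1*(-72671/400) = 72671/400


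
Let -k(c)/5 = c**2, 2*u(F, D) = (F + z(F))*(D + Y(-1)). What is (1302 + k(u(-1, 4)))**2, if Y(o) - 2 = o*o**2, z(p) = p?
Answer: 1385329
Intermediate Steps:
Y(o) = 2 + o**3 (Y(o) = 2 + o*o**2 = 2 + o**3)
u(F, D) = F*(1 + D) (u(F, D) = ((F + F)*(D + (2 + (-1)**3)))/2 = ((2*F)*(D + (2 - 1)))/2 = ((2*F)*(D + 1))/2 = ((2*F)*(1 + D))/2 = (2*F*(1 + D))/2 = F*(1 + D))
k(c) = -5*c**2
(1302 + k(u(-1, 4)))**2 = (1302 - 5*(1 + 4)**2)**2 = (1302 - 5*(-1*5)**2)**2 = (1302 - 5*(-5)**2)**2 = (1302 - 5*25)**2 = (1302 - 125)**2 = 1177**2 = 1385329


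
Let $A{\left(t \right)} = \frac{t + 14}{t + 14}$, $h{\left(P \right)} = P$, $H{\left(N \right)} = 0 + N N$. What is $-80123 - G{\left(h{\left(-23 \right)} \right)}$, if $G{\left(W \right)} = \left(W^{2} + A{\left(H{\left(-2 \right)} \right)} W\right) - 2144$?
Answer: $-78485$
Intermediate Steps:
$H{\left(N \right)} = N^{2}$ ($H{\left(N \right)} = 0 + N^{2} = N^{2}$)
$A{\left(t \right)} = 1$ ($A{\left(t \right)} = \frac{14 + t}{14 + t} = 1$)
$G{\left(W \right)} = -2144 + W + W^{2}$ ($G{\left(W \right)} = \left(W^{2} + 1 W\right) - 2144 = \left(W^{2} + W\right) - 2144 = \left(W + W^{2}\right) - 2144 = -2144 + W + W^{2}$)
$-80123 - G{\left(h{\left(-23 \right)} \right)} = -80123 - \left(-2144 - 23 + \left(-23\right)^{2}\right) = -80123 - \left(-2144 - 23 + 529\right) = -80123 - -1638 = -80123 + 1638 = -78485$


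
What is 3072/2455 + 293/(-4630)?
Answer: 2700809/2273330 ≈ 1.1880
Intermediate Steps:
3072/2455 + 293/(-4630) = 3072*(1/2455) + 293*(-1/4630) = 3072/2455 - 293/4630 = 2700809/2273330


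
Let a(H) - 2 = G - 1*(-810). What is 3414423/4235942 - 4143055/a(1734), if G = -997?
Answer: 3510074470213/156729854 ≈ 22396.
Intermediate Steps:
a(H) = -185 (a(H) = 2 + (-997 - 1*(-810)) = 2 + (-997 + 810) = 2 - 187 = -185)
3414423/4235942 - 4143055/a(1734) = 3414423/4235942 - 4143055/(-185) = 3414423*(1/4235942) - 4143055*(-1/185) = 3414423/4235942 + 828611/37 = 3510074470213/156729854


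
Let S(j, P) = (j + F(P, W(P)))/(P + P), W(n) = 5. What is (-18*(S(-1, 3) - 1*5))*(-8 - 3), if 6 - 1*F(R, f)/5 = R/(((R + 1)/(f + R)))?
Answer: -1023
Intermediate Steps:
F(R, f) = 30 - 5*R*(R + f)/(1 + R) (F(R, f) = 30 - 5*R/((R + 1)/(f + R)) = 30 - 5*R/((1 + R)/(R + f)) = 30 - 5*R*(R + f)/(1 + R))
S(j, P) = (j + 5*(6 + P - P**2)/(1 + P))/(2*P) (S(j, P) = (j + 5*(6 - P**2 + 6*P - 1*P*5)/(1 + P))/(P + P) = (j + 5*(6 - P**2 + 6*P - 5*P)/(1 + P))/((2*P)) = (j + 5*(6 + P - P**2)/(1 + P))*(1/(2*P)) = (j + 5*(6 + P - P**2)/(1 + P))/(2*P))
(-18*(S(-1, 3) - 1*5))*(-8 - 3) = (-18*((1/2)*(30 - 5*3**2 + 5*3 - (1 + 3))/(3*(1 + 3)) - 1*5))*(-8 - 3) = -18*((1/2)*(1/3)*(30 - 5*9 + 15 - 1*4)/4 - 5)*(-11) = -18*((1/2)*(1/3)*(1/4)*(30 - 45 + 15 - 4) - 5)*(-11) = -18*((1/2)*(1/3)*(1/4)*(-4) - 5)*(-11) = -18*(-1/6 - 5)*(-11) = -18*(-31/6)*(-11) = 93*(-11) = -1023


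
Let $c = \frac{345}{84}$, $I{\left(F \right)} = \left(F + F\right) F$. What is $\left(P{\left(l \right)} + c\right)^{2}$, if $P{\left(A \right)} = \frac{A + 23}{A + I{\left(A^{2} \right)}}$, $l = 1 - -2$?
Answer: $\frac{388208209}{21344400} \approx 18.188$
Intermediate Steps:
$I{\left(F \right)} = 2 F^{2}$ ($I{\left(F \right)} = 2 F F = 2 F^{2}$)
$l = 3$ ($l = 1 + 2 = 3$)
$P{\left(A \right)} = \frac{23 + A}{A + 2 A^{4}}$ ($P{\left(A \right)} = \frac{A + 23}{A + 2 \left(A^{2}\right)^{2}} = \frac{23 + A}{A + 2 A^{4}}$)
$c = \frac{115}{28}$ ($c = 345 \cdot \frac{1}{84} = \frac{115}{28} \approx 4.1071$)
$\left(P{\left(l \right)} + c\right)^{2} = \left(\frac{23 + 3}{3 + 2 \cdot 3^{4}} + \frac{115}{28}\right)^{2} = \left(\frac{1}{3 + 2 \cdot 81} \cdot 26 + \frac{115}{28}\right)^{2} = \left(\frac{1}{3 + 162} \cdot 26 + \frac{115}{28}\right)^{2} = \left(\frac{1}{165} \cdot 26 + \frac{115}{28}\right)^{2} = \left(\frac{26}{165} + \frac{115}{28}\right)^{2} = \left(\frac{19703}{4620}\right)^{2} = \frac{388208209}{21344400}$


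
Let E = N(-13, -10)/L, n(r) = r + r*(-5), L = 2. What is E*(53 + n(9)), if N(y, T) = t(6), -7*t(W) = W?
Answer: -51/7 ≈ -7.2857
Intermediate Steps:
t(W) = -W/7
n(r) = -4*r (n(r) = r - 5*r = -4*r)
N(y, T) = -6/7 (N(y, T) = -⅐*6 = -6/7)
E = -3/7 (E = -6/7/2 = -6/7*½ = -3/7 ≈ -0.42857)
E*(53 + n(9)) = -3*(53 - 4*9)/7 = -3*(53 - 36)/7 = -3/7*17 = -51/7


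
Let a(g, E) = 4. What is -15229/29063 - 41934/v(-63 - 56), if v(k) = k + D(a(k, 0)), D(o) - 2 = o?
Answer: 1217006965/3284119 ≈ 370.57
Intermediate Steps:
D(o) = 2 + o
v(k) = 6 + k (v(k) = k + (2 + 4) = k + 6 = 6 + k)
-15229/29063 - 41934/v(-63 - 56) = -15229/29063 - 41934/(6 + (-63 - 56)) = -15229*1/29063 - 41934/(6 - 119) = -15229/29063 - 41934/(-113) = -15229/29063 - 41934*(-1/113) = -15229/29063 + 41934/113 = 1217006965/3284119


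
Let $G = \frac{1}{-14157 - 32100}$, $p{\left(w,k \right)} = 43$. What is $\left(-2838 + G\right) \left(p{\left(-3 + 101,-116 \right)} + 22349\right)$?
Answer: $- \frac{979854267288}{15419} \approx -6.3548 \cdot 10^{7}$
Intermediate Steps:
$G = - \frac{1}{46257}$ ($G = \frac{1}{-46257} = - \frac{1}{46257} \approx -2.1618 \cdot 10^{-5}$)
$\left(-2838 + G\right) \left(p{\left(-3 + 101,-116 \right)} + 22349\right) = \left(-2838 - \frac{1}{46257}\right) \left(43 + 22349\right) = \left(- \frac{131277367}{46257}\right) 22392 = - \frac{979854267288}{15419}$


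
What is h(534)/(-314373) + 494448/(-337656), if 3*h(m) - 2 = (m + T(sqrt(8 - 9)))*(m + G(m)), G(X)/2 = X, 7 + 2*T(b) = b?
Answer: -31386860185/13268741211 - 89*I/104791 ≈ -2.3655 - 0.00084931*I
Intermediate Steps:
T(b) = -7/2 + b/2
G(X) = 2*X
h(m) = 2/3 + m*(-7/2 + m + I/2) (h(m) = 2/3 + ((m + (-7/2 + sqrt(8 - 9)/2))*(m + 2*m))/3 = 2/3 + ((m + (-7/2 + sqrt(-1)/2))*(3*m))/3 = 2/3 + ((m + (-7/2 + I/2))*(3*m))/3 = 2/3 + ((-7/2 + m + I/2)*(3*m))/3 = 2/3 + (3*m*(-7/2 + m + I/2))/3 = 2/3 + m*(-7/2 + m + I/2))
h(534)/(-314373) + 494448/(-337656) = (2/3 + 534**2 - 1/2*534*(7 - I))/(-314373) + 494448/(-337656) = (2/3 + 285156 + (-1869 + 267*I))*(-1/314373) + 494448*(-1/337656) = (849863/3 + 267*I)*(-1/314373) - 20602/14069 = (-849863/943119 - 89*I/104791) - 20602/14069 = -31386860185/13268741211 - 89*I/104791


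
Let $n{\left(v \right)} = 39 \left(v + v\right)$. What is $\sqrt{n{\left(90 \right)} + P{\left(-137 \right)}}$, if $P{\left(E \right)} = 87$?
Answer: $\sqrt{7107} \approx 84.303$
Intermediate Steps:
$n{\left(v \right)} = 78 v$ ($n{\left(v \right)} = 39 \cdot 2 v = 78 v$)
$\sqrt{n{\left(90 \right)} + P{\left(-137 \right)}} = \sqrt{78 \cdot 90 + 87} = \sqrt{7020 + 87} = \sqrt{7107}$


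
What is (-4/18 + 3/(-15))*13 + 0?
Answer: -247/45 ≈ -5.4889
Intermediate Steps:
(-4/18 + 3/(-15))*13 + 0 = (-4*1/18 + 3*(-1/15))*13 + 0 = (-2/9 - ⅕)*13 + 0 = -19/45*13 + 0 = -247/45 + 0 = -247/45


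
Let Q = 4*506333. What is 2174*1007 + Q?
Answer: 4214550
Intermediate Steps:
Q = 2025332
2174*1007 + Q = 2174*1007 + 2025332 = 2189218 + 2025332 = 4214550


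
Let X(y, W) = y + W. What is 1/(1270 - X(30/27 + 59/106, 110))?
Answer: 954/1105049 ≈ 0.00086331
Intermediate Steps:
X(y, W) = W + y
1/(1270 - X(30/27 + 59/106, 110)) = 1/(1270 - (110 + (30/27 + 59/106))) = 1/(1270 - (110 + (30*(1/27) + 59*(1/106)))) = 1/(1270 - (110 + (10/9 + 59/106))) = 1/(1270 - (110 + 1591/954)) = 1/(1270 - 1*106531/954) = 1/(1270 - 106531/954) = 1/(1105049/954) = 954/1105049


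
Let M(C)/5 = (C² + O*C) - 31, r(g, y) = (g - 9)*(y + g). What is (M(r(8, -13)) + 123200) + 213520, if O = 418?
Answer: 347140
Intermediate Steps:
r(g, y) = (-9 + g)*(g + y)
M(C) = -155 + 5*C² + 2090*C (M(C) = 5*((C² + 418*C) - 31) = 5*(-31 + C² + 418*C) = -155 + 5*C² + 2090*C)
(M(r(8, -13)) + 123200) + 213520 = ((-155 + 5*(8² - 9*8 - 9*(-13) + 8*(-13))² + 2090*(8² - 9*8 - 9*(-13) + 8*(-13))) + 123200) + 213520 = ((-155 + 5*(64 - 72 + 117 - 104)² + 2090*(64 - 72 + 117 - 104)) + 123200) + 213520 = ((-155 + 5*5² + 2090*5) + 123200) + 213520 = ((-155 + 5*25 + 10450) + 123200) + 213520 = ((-155 + 125 + 10450) + 123200) + 213520 = (10420 + 123200) + 213520 = 133620 + 213520 = 347140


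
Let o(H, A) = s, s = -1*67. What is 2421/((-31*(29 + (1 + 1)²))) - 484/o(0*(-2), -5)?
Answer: 110975/22847 ≈ 4.8573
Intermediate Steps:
s = -67
o(H, A) = -67
2421/((-31*(29 + (1 + 1)²))) - 484/o(0*(-2), -5) = 2421/((-31*(29 + (1 + 1)²))) - 484/(-67) = 2421/((-31*(29 + 2²))) - 484*(-1/67) = 2421/((-31*(29 + 4))) + 484/67 = 2421/((-31*33)) + 484/67 = 2421/(-1023) + 484/67 = 2421*(-1/1023) + 484/67 = -807/341 + 484/67 = 110975/22847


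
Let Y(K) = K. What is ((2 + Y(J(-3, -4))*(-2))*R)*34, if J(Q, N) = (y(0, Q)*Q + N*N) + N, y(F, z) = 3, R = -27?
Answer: 3672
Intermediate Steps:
J(Q, N) = N + N**2 + 3*Q (J(Q, N) = (3*Q + N*N) + N = (3*Q + N**2) + N = (N**2 + 3*Q) + N = N + N**2 + 3*Q)
((2 + Y(J(-3, -4))*(-2))*R)*34 = ((2 + (-4 + (-4)**2 + 3*(-3))*(-2))*(-27))*34 = ((2 + (-4 + 16 - 9)*(-2))*(-27))*34 = ((2 + 3*(-2))*(-27))*34 = ((2 - 6)*(-27))*34 = -4*(-27)*34 = 108*34 = 3672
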